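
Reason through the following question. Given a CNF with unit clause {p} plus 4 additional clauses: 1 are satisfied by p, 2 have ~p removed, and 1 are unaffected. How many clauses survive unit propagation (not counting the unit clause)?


Satisfied (removed): 1
Shortened (remain): 2
Unchanged (remain): 1
Remaining = 2 + 1 = 3

3


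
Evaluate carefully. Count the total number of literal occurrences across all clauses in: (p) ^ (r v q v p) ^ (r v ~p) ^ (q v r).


Counting literals in each clause:
Clause 1: 1 literal(s)
Clause 2: 3 literal(s)
Clause 3: 2 literal(s)
Clause 4: 2 literal(s)
Total = 8

8


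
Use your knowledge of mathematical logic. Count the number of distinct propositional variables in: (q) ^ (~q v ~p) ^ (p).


Identify each variable that appears in the formula.
Variables found: p, q
Count = 2

2


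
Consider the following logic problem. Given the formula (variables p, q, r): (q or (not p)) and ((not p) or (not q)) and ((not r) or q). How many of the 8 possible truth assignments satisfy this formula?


Evaluate all 8 assignments for p, q, r:
p=0, q=0, r=0: 1
p=0, q=0, r=1: 0
p=0, q=1, r=0: 1
p=0, q=1, r=1: 1
p=1, q=0, r=0: 0
p=1, q=0, r=1: 0
p=1, q=1, r=0: 0
p=1, q=1, r=1: 0
Satisfying count = 3

3


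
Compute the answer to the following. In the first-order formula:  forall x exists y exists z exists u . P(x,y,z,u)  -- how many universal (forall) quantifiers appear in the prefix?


Quantifier prefix: forall x exists y exists z exists u
Mark each quantifier type:
  U E E E
Universal count = 1, Existential count = 3
Asked for universal (forall) quantifiers: 1

1


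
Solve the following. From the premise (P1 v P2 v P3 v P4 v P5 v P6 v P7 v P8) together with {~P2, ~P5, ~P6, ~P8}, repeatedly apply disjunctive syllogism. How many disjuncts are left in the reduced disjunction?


Original disjuncts (8): P1, P2, P3, P4, P5, P6, P7, P8
Negated (eliminate): ~P2, ~P5, ~P6, ~P8
Remaining disjuncts: P1, P3, P4, P7
Count = 8 - 4 = 4

4


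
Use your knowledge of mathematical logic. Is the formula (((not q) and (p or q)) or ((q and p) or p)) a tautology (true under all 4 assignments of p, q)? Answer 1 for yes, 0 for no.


Check all 4 assignments:
p=0, q=0: 0
p=0, q=1: 0
p=1, q=0: 1
p=1, q=1: 1
Satisfying count = 2/4.
Tautology iff count = 4: no.

0


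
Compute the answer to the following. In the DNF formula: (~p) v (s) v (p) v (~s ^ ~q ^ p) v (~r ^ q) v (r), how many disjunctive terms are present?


A DNF formula is a disjunction of terms (conjunctions).
Terms are separated by v.
Counting the disjuncts: 6 terms.

6


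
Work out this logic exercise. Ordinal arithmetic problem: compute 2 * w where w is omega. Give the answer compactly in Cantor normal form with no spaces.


Compute 2 * w.
Ordinal * is associative and left-distributive over +, but NOT commutative; for finite n>1, n*w = w but w*n stays w*n.
For finite n>0, n * w = sup{n*k : k<w} = w. So 2 * w = w.
Result = w

w


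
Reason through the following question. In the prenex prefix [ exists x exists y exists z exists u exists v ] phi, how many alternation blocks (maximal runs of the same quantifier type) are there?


Quantifier-type sequence: E E E E E  (A=forall, E=exists)
Group into maximal same-type runs:
  Ex5
Number of blocks = 1

1


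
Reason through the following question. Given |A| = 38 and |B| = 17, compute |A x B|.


The Cartesian product A x B contains all ordered pairs (a, b).
|A x B| = |A| * |B| = 38 * 17 = 646

646


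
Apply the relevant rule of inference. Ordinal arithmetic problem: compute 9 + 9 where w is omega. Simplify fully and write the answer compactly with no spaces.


Compute 9 + 9.
Ordinal + is associative but NOT commutative; for finite n>0, n + w = w but w + n stays w+n.
Both operands finite; ordinal + agrees with natural +: 9 + 9 = 18.
Result = 18

18


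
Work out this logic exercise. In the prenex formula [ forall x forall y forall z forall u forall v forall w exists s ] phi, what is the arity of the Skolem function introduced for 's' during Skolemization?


Quantifier prefix: forall x forall y forall z forall u forall v forall w exists s
's' is existentially quantified at position 7.
Universal variables preceding it: x, y, z, u, v, w
Skolem function arity = 6

6


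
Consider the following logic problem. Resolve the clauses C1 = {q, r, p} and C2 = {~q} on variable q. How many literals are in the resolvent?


Remove q from C1 and ~q from C2.
C1 remainder: {r, p}
C2 remainder: {}
Union (resolvent): {p, r}
Resolvent has 2 literal(s).

2


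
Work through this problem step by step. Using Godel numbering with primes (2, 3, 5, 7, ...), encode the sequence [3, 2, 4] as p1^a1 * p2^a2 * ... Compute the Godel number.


Encode each element as an exponent of the corresponding prime:
  2^3 = 8
  3^2 = 9
  5^4 = 625
Product = 8 * 9 * 625 = 45000

45000


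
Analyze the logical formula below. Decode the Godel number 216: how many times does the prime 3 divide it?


Factorize 216 by dividing by 3 repeatedly.
Division steps: 3 divides 216 exactly 3 time(s).
Exponent of 3 = 3

3


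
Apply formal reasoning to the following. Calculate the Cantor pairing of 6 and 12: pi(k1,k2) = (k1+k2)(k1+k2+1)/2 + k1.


k1 + k2 = 18
(k1+k2)(k1+k2+1)/2 = 18 * 19 / 2 = 171
pi = 171 + 6 = 177

177


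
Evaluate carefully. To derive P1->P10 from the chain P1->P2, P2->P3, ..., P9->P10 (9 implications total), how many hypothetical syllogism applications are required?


With 9 implications in a chain connecting 10 propositions:
P1->P2, P2->P3, ..., P9->P10
Steps needed = (number of implications) - 1 = 9 - 1 = 8

8


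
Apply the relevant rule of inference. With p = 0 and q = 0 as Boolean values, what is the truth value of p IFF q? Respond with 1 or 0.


p = 0, q = 0
Operation: p IFF q
Evaluate: 0 IFF 0 = 1

1


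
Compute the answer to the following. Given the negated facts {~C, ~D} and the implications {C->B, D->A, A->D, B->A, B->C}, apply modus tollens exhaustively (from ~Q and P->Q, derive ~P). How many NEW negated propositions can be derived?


Initial negated facts: {~C, ~D}
Apply modus tollens to closure:
  ~D and A->D  =>  ~A
  ~A and B->A  =>  ~B
Final negated: {~A, ~B, ~C, ~D}
New negations: {~A, ~B}
Count = 2

2


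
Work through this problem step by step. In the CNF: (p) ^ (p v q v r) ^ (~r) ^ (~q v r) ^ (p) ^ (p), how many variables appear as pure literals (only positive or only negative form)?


Check each variable for pure literal status:
p: pure positive
q: mixed (not pure)
r: mixed (not pure)
Pure literal count = 1

1


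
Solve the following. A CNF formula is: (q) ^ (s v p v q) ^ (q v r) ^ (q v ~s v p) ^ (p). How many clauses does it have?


A CNF formula is a conjunction of clauses.
Clauses are separated by ^.
Counting the conjuncts: 5 clauses.

5


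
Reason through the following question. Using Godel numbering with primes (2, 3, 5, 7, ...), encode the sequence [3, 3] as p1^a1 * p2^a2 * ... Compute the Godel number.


Encode each element as an exponent of the corresponding prime:
  2^3 = 8
  3^3 = 27
Product = 8 * 27 = 216

216


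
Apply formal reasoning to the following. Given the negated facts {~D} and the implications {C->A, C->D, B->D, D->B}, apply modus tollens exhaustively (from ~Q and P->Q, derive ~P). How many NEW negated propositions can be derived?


Initial negated facts: {~D}
Apply modus tollens to closure:
  ~D and C->D  =>  ~C
  ~D and B->D  =>  ~B
Final negated: {~B, ~C, ~D}
New negations: {~B, ~C}
Count = 2

2


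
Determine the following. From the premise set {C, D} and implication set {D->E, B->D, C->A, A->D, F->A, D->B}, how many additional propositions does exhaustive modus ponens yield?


Initial facts: {C, D}
Apply modus ponens to closure:
  D and D->E  =>  E
  C and C->A  =>  A
  D and D->B  =>  B
Final known: {A, B, C, D, E}
New propositions: {A, B, E}
Count = 3

3


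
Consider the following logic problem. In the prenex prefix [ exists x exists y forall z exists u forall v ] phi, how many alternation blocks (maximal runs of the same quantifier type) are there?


Quantifier-type sequence: E E A E A  (A=forall, E=exists)
Group into maximal same-type runs:
  Ex2 | Ax1 | Ex1 | Ax1
Number of blocks = 4

4


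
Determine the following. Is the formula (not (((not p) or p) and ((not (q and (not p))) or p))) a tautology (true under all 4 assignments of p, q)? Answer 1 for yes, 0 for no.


Check all 4 assignments:
p=0, q=0: 0
p=0, q=1: 1
p=1, q=0: 0
p=1, q=1: 0
Satisfying count = 1/4.
Tautology iff count = 4: no.

0


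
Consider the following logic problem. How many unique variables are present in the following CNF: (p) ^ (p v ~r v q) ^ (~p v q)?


Identify each variable that appears in the formula.
Variables found: p, q, r
Count = 3

3


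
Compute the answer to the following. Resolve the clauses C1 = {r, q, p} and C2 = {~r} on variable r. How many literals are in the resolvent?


Remove r from C1 and ~r from C2.
C1 remainder: {q, p}
C2 remainder: {}
Union (resolvent): {p, q}
Resolvent has 2 literal(s).

2


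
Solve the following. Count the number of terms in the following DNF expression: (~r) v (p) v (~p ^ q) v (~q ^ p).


A DNF formula is a disjunction of terms (conjunctions).
Terms are separated by v.
Counting the disjuncts: 4 terms.

4


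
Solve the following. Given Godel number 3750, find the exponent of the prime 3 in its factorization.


Factorize 3750 by dividing by 3 repeatedly.
Division steps: 3 divides 3750 exactly 1 time(s).
Exponent of 3 = 1

1


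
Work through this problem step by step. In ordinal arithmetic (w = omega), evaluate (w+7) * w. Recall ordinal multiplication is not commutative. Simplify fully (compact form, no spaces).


Compute (w+7) * w.
Ordinal * is associative and left-distributive over +, but NOT commutative; for finite n>1, n*w = w but w*n stays w*n.
(w+7) * w = sup{(w+7)*k : k<w} = sup{w*k+7} = w^2 (the +7 tail is absorbed in the limit).
Result = w^2

w^2


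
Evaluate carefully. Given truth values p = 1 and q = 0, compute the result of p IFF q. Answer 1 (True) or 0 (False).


p = 1, q = 0
Operation: p IFF q
Evaluate: 1 IFF 0 = 0

0


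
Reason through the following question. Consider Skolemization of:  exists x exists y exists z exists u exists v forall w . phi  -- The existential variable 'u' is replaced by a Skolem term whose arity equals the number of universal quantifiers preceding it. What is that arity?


Quantifier prefix: exists x exists y exists z exists u exists v forall w
'u' is existentially quantified at position 4.
No universal quantifiers precede it.
Skolem function arity = 0 (a Skolem constant)

0


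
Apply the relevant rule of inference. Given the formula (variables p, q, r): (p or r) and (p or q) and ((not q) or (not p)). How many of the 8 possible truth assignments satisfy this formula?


Evaluate all 8 assignments for p, q, r:
p=0, q=0, r=0: 0
p=0, q=0, r=1: 0
p=0, q=1, r=0: 0
p=0, q=1, r=1: 1
p=1, q=0, r=0: 1
p=1, q=0, r=1: 1
p=1, q=1, r=0: 0
p=1, q=1, r=1: 0
Satisfying count = 3

3


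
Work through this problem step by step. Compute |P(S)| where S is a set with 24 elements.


The power set of a set with n elements has 2^n elements.
|P(S)| = 2^24 = 16777216

16777216


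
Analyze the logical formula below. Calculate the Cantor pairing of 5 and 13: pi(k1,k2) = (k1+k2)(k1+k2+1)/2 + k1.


k1 + k2 = 18
(k1+k2)(k1+k2+1)/2 = 18 * 19 / 2 = 171
pi = 171 + 5 = 176

176


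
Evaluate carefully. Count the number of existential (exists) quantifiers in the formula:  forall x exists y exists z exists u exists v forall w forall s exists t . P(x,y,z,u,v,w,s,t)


Quantifier prefix: forall x exists y exists z exists u exists v forall w forall s exists t
Mark each quantifier type:
  U E E E E U U E
Universal count = 3, Existential count = 5
Asked for existential (exists) quantifiers: 5

5


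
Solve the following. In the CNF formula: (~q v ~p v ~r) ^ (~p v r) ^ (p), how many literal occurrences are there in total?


Counting literals in each clause:
Clause 1: 3 literal(s)
Clause 2: 2 literal(s)
Clause 3: 1 literal(s)
Total = 6

6


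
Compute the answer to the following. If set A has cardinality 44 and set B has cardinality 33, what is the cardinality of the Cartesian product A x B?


The Cartesian product A x B contains all ordered pairs (a, b).
|A x B| = |A| * |B| = 44 * 33 = 1452

1452


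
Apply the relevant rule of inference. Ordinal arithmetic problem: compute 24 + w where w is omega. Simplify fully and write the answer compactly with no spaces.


Compute 24 + w.
Ordinal + is associative but NOT commutative; for finite n>0, n + w = w but w + n stays w+n.
Any finite left addend is absorbed by w on the right: 24 + w = w.
Result = w

w


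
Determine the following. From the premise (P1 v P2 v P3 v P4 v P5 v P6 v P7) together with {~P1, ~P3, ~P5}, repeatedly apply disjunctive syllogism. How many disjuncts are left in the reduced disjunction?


Original disjuncts (7): P1, P2, P3, P4, P5, P6, P7
Negated (eliminate): ~P1, ~P3, ~P5
Remaining disjuncts: P2, P4, P6, P7
Count = 7 - 3 = 4

4


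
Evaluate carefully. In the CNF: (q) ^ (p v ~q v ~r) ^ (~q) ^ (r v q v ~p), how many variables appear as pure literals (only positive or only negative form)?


Check each variable for pure literal status:
p: mixed (not pure)
q: mixed (not pure)
r: mixed (not pure)
Pure literal count = 0

0


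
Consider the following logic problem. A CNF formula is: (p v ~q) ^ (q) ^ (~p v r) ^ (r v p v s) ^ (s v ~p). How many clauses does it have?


A CNF formula is a conjunction of clauses.
Clauses are separated by ^.
Counting the conjuncts: 5 clauses.

5


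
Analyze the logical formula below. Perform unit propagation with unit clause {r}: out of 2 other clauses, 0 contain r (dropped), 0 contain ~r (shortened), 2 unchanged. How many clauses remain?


Satisfied (removed): 0
Shortened (remain): 0
Unchanged (remain): 2
Remaining = 0 + 2 = 2

2


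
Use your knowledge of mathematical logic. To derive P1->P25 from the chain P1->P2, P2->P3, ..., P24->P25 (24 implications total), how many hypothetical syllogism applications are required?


With 24 implications in a chain connecting 25 propositions:
P1->P2, P2->P3, ..., P24->P25
Steps needed = (number of implications) - 1 = 24 - 1 = 23

23


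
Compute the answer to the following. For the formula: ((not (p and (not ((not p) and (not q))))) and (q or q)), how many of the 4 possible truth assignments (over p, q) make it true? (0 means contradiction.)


Check all 4 assignments:
p=0, q=0: 0
p=0, q=1: 1
p=1, q=0: 0
p=1, q=1: 0
Count of True = 1

1


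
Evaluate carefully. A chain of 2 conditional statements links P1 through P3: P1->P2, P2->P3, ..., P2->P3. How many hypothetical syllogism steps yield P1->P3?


With 2 implications in a chain connecting 3 propositions:
P1->P2, P2->P3, ..., P2->P3
Steps needed = (number of implications) - 1 = 2 - 1 = 1

1


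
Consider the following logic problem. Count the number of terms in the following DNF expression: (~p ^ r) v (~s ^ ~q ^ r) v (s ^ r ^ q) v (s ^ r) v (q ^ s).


A DNF formula is a disjunction of terms (conjunctions).
Terms are separated by v.
Counting the disjuncts: 5 terms.

5


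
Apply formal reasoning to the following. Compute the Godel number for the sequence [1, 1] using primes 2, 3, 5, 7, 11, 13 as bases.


Encode each element as an exponent of the corresponding prime:
  2^1 = 2
  3^1 = 3
Product = 2 * 3 = 6

6


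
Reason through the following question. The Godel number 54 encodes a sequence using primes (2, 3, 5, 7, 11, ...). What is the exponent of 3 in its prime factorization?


Factorize 54 by dividing by 3 repeatedly.
Division steps: 3 divides 54 exactly 3 time(s).
Exponent of 3 = 3

3


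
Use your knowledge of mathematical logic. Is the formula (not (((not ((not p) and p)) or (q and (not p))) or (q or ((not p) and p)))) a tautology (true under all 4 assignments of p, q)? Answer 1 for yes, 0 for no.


Check all 4 assignments:
p=0, q=0: 0
p=0, q=1: 0
p=1, q=0: 0
p=1, q=1: 0
Satisfying count = 0/4.
Tautology iff count = 4: no.

0


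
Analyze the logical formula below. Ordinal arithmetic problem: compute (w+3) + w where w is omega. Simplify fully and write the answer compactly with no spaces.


Compute (w+3) + w.
Ordinal + is associative but NOT commutative; for finite n>0, n + w = w but w + n stays w+n.
(w+3) + w = w + (3+w) = w + w = w*2 (the finite tail 3 is absorbed by the right w).
Result = w*2

w*2


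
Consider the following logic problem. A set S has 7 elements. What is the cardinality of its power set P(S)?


The power set of a set with n elements has 2^n elements.
|P(S)| = 2^7 = 128

128


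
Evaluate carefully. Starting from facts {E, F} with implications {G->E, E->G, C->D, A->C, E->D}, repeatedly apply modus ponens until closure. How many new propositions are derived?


Initial facts: {E, F}
Apply modus ponens to closure:
  E and E->G  =>  G
  E and E->D  =>  D
Final known: {D, E, F, G}
New propositions: {D, G}
Count = 2

2


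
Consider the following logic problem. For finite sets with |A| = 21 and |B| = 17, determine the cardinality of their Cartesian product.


The Cartesian product A x B contains all ordered pairs (a, b).
|A x B| = |A| * |B| = 21 * 17 = 357

357


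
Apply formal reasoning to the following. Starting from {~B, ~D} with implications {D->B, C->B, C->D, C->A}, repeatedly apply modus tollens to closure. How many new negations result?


Initial negated facts: {~B, ~D}
Apply modus tollens to closure:
  ~B and C->B  =>  ~C
Final negated: {~B, ~C, ~D}
New negations: {~C}
Count = 1

1


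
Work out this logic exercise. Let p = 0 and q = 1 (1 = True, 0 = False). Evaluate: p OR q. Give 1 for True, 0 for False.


p = 0, q = 1
Operation: p OR q
Evaluate: 0 OR 1 = 1

1


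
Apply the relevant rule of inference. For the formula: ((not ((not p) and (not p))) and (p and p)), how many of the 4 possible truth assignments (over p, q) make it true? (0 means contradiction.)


Check all 4 assignments:
p=0, q=0: 0
p=0, q=1: 0
p=1, q=0: 1
p=1, q=1: 1
Count of True = 2

2


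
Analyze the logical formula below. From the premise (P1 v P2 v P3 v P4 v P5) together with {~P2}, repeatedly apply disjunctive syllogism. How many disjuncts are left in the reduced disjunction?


Original disjuncts (5): P1, P2, P3, P4, P5
Negated (eliminate): ~P2
Remaining disjuncts: P1, P3, P4, P5
Count = 5 - 1 = 4

4


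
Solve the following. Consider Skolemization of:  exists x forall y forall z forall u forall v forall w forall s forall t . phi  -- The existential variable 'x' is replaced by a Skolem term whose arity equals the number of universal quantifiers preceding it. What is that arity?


Quantifier prefix: exists x forall y forall z forall u forall v forall w forall s forall t
'x' is existentially quantified at position 1.
No universal quantifiers precede it.
Skolem function arity = 0 (a Skolem constant)

0


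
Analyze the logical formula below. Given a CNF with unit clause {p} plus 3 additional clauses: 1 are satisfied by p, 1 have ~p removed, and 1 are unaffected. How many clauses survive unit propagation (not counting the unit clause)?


Satisfied (removed): 1
Shortened (remain): 1
Unchanged (remain): 1
Remaining = 1 + 1 = 2

2


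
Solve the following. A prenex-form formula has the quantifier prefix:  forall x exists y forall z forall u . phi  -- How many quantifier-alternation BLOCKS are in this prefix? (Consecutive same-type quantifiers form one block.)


Quantifier-type sequence: A E A A  (A=forall, E=exists)
Group into maximal same-type runs:
  Ax1 | Ex1 | Ax2
Number of blocks = 3

3


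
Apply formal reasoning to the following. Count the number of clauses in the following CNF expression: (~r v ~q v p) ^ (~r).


A CNF formula is a conjunction of clauses.
Clauses are separated by ^.
Counting the conjuncts: 2 clauses.

2


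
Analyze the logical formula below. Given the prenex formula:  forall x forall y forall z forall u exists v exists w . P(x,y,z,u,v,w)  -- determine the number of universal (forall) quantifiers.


Quantifier prefix: forall x forall y forall z forall u exists v exists w
Mark each quantifier type:
  U U U U E E
Universal count = 4, Existential count = 2
Asked for universal (forall) quantifiers: 4

4


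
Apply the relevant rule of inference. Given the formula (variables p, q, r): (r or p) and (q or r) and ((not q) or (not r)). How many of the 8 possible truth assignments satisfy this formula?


Evaluate all 8 assignments for p, q, r:
p=0, q=0, r=0: 0
p=0, q=0, r=1: 1
p=0, q=1, r=0: 0
p=0, q=1, r=1: 0
p=1, q=0, r=0: 0
p=1, q=0, r=1: 1
p=1, q=1, r=0: 1
p=1, q=1, r=1: 0
Satisfying count = 3

3


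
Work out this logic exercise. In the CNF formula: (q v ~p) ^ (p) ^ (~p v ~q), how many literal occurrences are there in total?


Counting literals in each clause:
Clause 1: 2 literal(s)
Clause 2: 1 literal(s)
Clause 3: 2 literal(s)
Total = 5

5


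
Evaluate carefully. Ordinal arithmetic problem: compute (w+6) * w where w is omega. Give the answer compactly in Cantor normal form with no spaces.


Compute (w+6) * w.
Ordinal * is associative and left-distributive over +, but NOT commutative; for finite n>1, n*w = w but w*n stays w*n.
(w+6) * w = sup{(w+6)*k : k<w} = sup{w*k+6} = w^2 (the +6 tail is absorbed in the limit).
Result = w^2

w^2


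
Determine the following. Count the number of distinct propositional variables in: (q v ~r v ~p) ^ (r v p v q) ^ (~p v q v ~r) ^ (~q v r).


Identify each variable that appears in the formula.
Variables found: p, q, r
Count = 3

3


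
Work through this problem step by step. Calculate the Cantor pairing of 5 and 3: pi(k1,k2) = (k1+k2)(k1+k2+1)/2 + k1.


k1 + k2 = 8
(k1+k2)(k1+k2+1)/2 = 8 * 9 / 2 = 36
pi = 36 + 5 = 41

41


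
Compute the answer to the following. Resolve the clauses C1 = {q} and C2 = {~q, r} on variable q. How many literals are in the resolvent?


Remove q from C1 and ~q from C2.
C1 remainder: {}
C2 remainder: {r}
Union (resolvent): {r}
Resolvent has 1 literal(s).

1


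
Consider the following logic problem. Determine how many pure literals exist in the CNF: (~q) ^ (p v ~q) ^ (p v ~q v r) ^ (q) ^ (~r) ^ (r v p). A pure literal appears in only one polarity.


Check each variable for pure literal status:
p: pure positive
q: mixed (not pure)
r: mixed (not pure)
Pure literal count = 1

1


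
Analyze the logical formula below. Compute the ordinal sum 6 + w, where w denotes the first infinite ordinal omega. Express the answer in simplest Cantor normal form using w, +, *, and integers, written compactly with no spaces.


Compute 6 + w.
Ordinal + is associative but NOT commutative; for finite n>0, n + w = w but w + n stays w+n.
Any finite left addend is absorbed by w on the right: 6 + w = w.
Result = w

w


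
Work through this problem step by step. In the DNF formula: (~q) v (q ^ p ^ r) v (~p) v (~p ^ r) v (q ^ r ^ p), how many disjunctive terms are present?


A DNF formula is a disjunction of terms (conjunctions).
Terms are separated by v.
Counting the disjuncts: 5 terms.

5


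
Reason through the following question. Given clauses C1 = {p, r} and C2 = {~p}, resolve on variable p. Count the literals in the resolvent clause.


Remove p from C1 and ~p from C2.
C1 remainder: {r}
C2 remainder: {}
Union (resolvent): {r}
Resolvent has 1 literal(s).

1


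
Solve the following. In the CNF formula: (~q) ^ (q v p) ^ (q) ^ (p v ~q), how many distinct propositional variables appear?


Identify each variable that appears in the formula.
Variables found: p, q
Count = 2

2


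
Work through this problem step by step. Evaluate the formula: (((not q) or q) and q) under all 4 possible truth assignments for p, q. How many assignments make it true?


Check all 4 assignments:
p=0, q=0: 0
p=0, q=1: 1
p=1, q=0: 0
p=1, q=1: 1
Count of True = 2

2


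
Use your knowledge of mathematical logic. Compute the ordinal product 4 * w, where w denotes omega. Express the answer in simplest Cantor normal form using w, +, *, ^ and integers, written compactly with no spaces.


Compute 4 * w.
Ordinal * is associative and left-distributive over +, but NOT commutative; for finite n>1, n*w = w but w*n stays w*n.
For finite n>0, n * w = sup{n*k : k<w} = w. So 4 * w = w.
Result = w

w


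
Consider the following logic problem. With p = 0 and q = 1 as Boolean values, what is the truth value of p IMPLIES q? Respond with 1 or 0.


p = 0, q = 1
Operation: p IMPLIES q
Evaluate: 0 IMPLIES 1 = 1

1


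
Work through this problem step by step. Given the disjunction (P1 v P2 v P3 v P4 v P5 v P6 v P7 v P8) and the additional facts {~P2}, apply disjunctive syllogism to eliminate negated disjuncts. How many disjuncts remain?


Original disjuncts (8): P1, P2, P3, P4, P5, P6, P7, P8
Negated (eliminate): ~P2
Remaining disjuncts: P1, P3, P4, P5, P6, P7, P8
Count = 8 - 1 = 7

7


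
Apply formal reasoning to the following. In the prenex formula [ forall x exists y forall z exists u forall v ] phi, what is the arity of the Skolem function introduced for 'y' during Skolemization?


Quantifier prefix: forall x exists y forall z exists u forall v
'y' is existentially quantified at position 2.
Universal variables preceding it: x
Skolem function arity = 1

1


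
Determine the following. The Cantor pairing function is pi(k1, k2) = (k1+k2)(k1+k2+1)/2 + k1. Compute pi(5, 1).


k1 + k2 = 6
(k1+k2)(k1+k2+1)/2 = 6 * 7 / 2 = 21
pi = 21 + 5 = 26

26


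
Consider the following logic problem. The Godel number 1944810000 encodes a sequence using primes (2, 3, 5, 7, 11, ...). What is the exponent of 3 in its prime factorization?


Factorize 1944810000 by dividing by 3 repeatedly.
Division steps: 3 divides 1944810000 exactly 4 time(s).
Exponent of 3 = 4

4


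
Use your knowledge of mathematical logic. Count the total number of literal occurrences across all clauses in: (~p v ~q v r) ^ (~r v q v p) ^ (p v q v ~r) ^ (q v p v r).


Counting literals in each clause:
Clause 1: 3 literal(s)
Clause 2: 3 literal(s)
Clause 3: 3 literal(s)
Clause 4: 3 literal(s)
Total = 12

12


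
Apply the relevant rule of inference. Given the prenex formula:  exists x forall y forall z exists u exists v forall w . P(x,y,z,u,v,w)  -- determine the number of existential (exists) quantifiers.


Quantifier prefix: exists x forall y forall z exists u exists v forall w
Mark each quantifier type:
  E U U E E U
Universal count = 3, Existential count = 3
Asked for existential (exists) quantifiers: 3

3


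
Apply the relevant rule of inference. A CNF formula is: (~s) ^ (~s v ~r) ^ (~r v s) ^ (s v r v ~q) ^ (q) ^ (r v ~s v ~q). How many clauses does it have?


A CNF formula is a conjunction of clauses.
Clauses are separated by ^.
Counting the conjuncts: 6 clauses.

6


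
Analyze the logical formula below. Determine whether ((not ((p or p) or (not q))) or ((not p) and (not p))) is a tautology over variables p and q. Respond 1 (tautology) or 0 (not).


Check all 4 assignments:
p=0, q=0: 1
p=0, q=1: 1
p=1, q=0: 0
p=1, q=1: 0
Satisfying count = 2/4.
Tautology iff count = 4: no.

0


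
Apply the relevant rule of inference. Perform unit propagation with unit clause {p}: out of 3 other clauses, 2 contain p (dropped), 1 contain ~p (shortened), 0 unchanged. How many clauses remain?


Satisfied (removed): 2
Shortened (remain): 1
Unchanged (remain): 0
Remaining = 1 + 0 = 1

1


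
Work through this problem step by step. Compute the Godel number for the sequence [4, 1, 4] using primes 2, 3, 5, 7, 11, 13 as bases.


Encode each element as an exponent of the corresponding prime:
  2^4 = 16
  3^1 = 3
  5^4 = 625
Product = 16 * 3 * 625 = 30000

30000


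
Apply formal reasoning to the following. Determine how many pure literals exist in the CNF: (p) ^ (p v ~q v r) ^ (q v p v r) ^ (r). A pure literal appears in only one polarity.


Check each variable for pure literal status:
p: pure positive
q: mixed (not pure)
r: pure positive
Pure literal count = 2

2


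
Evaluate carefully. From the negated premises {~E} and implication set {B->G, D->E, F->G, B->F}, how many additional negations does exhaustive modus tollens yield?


Initial negated facts: {~E}
Apply modus tollens to closure:
  ~E and D->E  =>  ~D
Final negated: {~D, ~E}
New negations: {~D}
Count = 1

1


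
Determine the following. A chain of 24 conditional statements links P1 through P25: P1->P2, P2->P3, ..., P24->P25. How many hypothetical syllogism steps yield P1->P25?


With 24 implications in a chain connecting 25 propositions:
P1->P2, P2->P3, ..., P24->P25
Steps needed = (number of implications) - 1 = 24 - 1 = 23

23


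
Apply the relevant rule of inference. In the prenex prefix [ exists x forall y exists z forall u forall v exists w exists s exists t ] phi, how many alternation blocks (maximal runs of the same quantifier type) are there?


Quantifier-type sequence: E A E A A E E E  (A=forall, E=exists)
Group into maximal same-type runs:
  Ex1 | Ax1 | Ex1 | Ax2 | Ex3
Number of blocks = 5

5


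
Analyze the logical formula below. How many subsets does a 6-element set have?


The power set of a set with n elements has 2^n elements.
|P(S)| = 2^6 = 64

64


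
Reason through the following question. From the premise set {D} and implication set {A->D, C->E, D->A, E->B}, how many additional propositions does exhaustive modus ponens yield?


Initial facts: {D}
Apply modus ponens to closure:
  D and D->A  =>  A
Final known: {A, D}
New propositions: {A}
Count = 1

1


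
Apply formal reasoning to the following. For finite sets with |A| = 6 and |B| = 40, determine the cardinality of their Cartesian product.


The Cartesian product A x B contains all ordered pairs (a, b).
|A x B| = |A| * |B| = 6 * 40 = 240

240


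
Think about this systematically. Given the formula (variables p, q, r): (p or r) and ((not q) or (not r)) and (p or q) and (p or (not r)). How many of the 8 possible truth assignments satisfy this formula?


Evaluate all 8 assignments for p, q, r:
p=0, q=0, r=0: 0
p=0, q=0, r=1: 0
p=0, q=1, r=0: 0
p=0, q=1, r=1: 0
p=1, q=0, r=0: 1
p=1, q=0, r=1: 1
p=1, q=1, r=0: 1
p=1, q=1, r=1: 0
Satisfying count = 3

3


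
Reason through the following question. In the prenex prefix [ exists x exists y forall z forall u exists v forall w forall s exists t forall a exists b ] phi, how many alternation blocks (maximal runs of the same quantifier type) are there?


Quantifier-type sequence: E E A A E A A E A E  (A=forall, E=exists)
Group into maximal same-type runs:
  Ex2 | Ax2 | Ex1 | Ax2 | Ex1 | Ax1 | Ex1
Number of blocks = 7

7


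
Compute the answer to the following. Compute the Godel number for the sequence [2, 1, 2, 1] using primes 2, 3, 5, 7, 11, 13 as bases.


Encode each element as an exponent of the corresponding prime:
  2^2 = 4
  3^1 = 3
  5^2 = 25
  7^1 = 7
Product = 4 * 3 * 25 * 7 = 2100

2100


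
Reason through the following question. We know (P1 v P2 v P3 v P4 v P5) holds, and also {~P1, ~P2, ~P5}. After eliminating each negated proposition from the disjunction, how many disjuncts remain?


Original disjuncts (5): P1, P2, P3, P4, P5
Negated (eliminate): ~P1, ~P2, ~P5
Remaining disjuncts: P3, P4
Count = 5 - 3 = 2

2


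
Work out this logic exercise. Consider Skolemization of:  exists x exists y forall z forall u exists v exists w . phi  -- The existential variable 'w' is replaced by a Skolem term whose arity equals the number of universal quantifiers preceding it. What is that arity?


Quantifier prefix: exists x exists y forall z forall u exists v exists w
'w' is existentially quantified at position 6.
Universal variables preceding it: z, u
Skolem function arity = 2

2


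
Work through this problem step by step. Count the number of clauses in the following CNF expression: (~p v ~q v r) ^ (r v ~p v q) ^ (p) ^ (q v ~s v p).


A CNF formula is a conjunction of clauses.
Clauses are separated by ^.
Counting the conjuncts: 4 clauses.

4


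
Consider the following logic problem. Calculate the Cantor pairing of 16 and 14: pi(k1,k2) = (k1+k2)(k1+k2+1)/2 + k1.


k1 + k2 = 30
(k1+k2)(k1+k2+1)/2 = 30 * 31 / 2 = 465
pi = 465 + 16 = 481

481


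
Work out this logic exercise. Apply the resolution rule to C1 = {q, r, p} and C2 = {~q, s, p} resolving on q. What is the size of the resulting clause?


Remove q from C1 and ~q from C2.
C1 remainder: {r, p}
C2 remainder: {s, p}
Union (resolvent): {p, r, s}
Resolvent has 3 literal(s).

3


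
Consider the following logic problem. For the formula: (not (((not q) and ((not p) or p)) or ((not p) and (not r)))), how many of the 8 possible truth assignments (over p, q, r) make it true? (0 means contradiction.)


Check all 8 assignments:
p=0, q=0, r=0: 0
p=0, q=0, r=1: 0
p=0, q=1, r=0: 0
p=0, q=1, r=1: 1
p=1, q=0, r=0: 0
p=1, q=0, r=1: 0
p=1, q=1, r=0: 1
p=1, q=1, r=1: 1
Count of True = 3

3


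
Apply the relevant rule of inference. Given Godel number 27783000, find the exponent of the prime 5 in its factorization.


Factorize 27783000 by dividing by 5 repeatedly.
Division steps: 5 divides 27783000 exactly 3 time(s).
Exponent of 5 = 3

3


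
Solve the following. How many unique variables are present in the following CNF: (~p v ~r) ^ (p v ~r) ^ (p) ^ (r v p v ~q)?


Identify each variable that appears in the formula.
Variables found: p, q, r
Count = 3

3


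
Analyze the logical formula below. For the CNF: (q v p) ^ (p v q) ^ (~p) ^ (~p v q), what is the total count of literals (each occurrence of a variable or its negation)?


Counting literals in each clause:
Clause 1: 2 literal(s)
Clause 2: 2 literal(s)
Clause 3: 1 literal(s)
Clause 4: 2 literal(s)
Total = 7

7


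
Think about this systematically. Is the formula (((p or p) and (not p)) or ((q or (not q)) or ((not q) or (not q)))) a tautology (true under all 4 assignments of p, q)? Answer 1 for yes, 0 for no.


Check all 4 assignments:
p=0, q=0: 1
p=0, q=1: 1
p=1, q=0: 1
p=1, q=1: 1
Satisfying count = 4/4.
Tautology iff count = 4: yes.

1


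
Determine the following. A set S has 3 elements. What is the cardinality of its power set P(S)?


The power set of a set with n elements has 2^n elements.
|P(S)| = 2^3 = 8

8


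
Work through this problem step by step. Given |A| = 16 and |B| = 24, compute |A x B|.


The Cartesian product A x B contains all ordered pairs (a, b).
|A x B| = |A| * |B| = 16 * 24 = 384

384


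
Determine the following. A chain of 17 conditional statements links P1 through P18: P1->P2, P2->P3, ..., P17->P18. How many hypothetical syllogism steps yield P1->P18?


With 17 implications in a chain connecting 18 propositions:
P1->P2, P2->P3, ..., P17->P18
Steps needed = (number of implications) - 1 = 17 - 1 = 16

16


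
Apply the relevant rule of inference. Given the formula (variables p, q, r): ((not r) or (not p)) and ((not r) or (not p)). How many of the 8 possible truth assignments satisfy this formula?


Evaluate all 8 assignments for p, q, r:
p=0, q=0, r=0: 1
p=0, q=0, r=1: 1
p=0, q=1, r=0: 1
p=0, q=1, r=1: 1
p=1, q=0, r=0: 1
p=1, q=0, r=1: 0
p=1, q=1, r=0: 1
p=1, q=1, r=1: 0
Satisfying count = 6

6


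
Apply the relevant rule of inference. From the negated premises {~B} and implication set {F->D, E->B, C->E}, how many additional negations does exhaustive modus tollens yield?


Initial negated facts: {~B}
Apply modus tollens to closure:
  ~B and E->B  =>  ~E
  ~E and C->E  =>  ~C
Final negated: {~B, ~C, ~E}
New negations: {~C, ~E}
Count = 2

2


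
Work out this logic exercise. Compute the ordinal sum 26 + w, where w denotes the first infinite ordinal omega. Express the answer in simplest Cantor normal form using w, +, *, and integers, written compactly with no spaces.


Compute 26 + w.
Ordinal + is associative but NOT commutative; for finite n>0, n + w = w but w + n stays w+n.
Any finite left addend is absorbed by w on the right: 26 + w = w.
Result = w

w


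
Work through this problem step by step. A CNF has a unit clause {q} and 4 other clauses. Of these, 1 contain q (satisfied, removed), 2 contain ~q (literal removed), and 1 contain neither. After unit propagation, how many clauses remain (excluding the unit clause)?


Satisfied (removed): 1
Shortened (remain): 2
Unchanged (remain): 1
Remaining = 2 + 1 = 3

3


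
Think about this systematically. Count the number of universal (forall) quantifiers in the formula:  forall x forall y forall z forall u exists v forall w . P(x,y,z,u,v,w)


Quantifier prefix: forall x forall y forall z forall u exists v forall w
Mark each quantifier type:
  U U U U E U
Universal count = 5, Existential count = 1
Asked for universal (forall) quantifiers: 5

5


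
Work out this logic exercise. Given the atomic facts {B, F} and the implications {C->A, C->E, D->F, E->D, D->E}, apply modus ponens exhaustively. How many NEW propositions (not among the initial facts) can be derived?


Initial facts: {B, F}
Apply modus ponens to closure:
  (no implication fires)
Final known: {B, F}
New propositions: {(none)}
Count = 0

0


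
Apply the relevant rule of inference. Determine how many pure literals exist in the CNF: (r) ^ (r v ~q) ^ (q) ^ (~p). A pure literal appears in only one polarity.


Check each variable for pure literal status:
p: pure negative
q: mixed (not pure)
r: pure positive
Pure literal count = 2

2


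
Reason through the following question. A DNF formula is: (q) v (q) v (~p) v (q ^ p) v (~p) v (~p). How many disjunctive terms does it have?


A DNF formula is a disjunction of terms (conjunctions).
Terms are separated by v.
Counting the disjuncts: 6 terms.

6


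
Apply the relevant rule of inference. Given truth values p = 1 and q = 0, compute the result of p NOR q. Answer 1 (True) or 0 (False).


p = 1, q = 0
Operation: p NOR q
Evaluate: 1 NOR 0 = 0

0


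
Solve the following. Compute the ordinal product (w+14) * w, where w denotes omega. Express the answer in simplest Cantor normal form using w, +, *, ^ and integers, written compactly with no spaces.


Compute (w+14) * w.
Ordinal * is associative and left-distributive over +, but NOT commutative; for finite n>1, n*w = w but w*n stays w*n.
(w+14) * w = sup{(w+14)*k : k<w} = sup{w*k+14} = w^2 (the +14 tail is absorbed in the limit).
Result = w^2

w^2


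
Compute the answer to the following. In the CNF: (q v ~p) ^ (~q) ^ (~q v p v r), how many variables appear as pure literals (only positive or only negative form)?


Check each variable for pure literal status:
p: mixed (not pure)
q: mixed (not pure)
r: pure positive
Pure literal count = 1

1


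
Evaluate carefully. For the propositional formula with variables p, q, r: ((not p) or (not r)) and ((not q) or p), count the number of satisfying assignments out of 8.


Evaluate all 8 assignments for p, q, r:
p=0, q=0, r=0: 1
p=0, q=0, r=1: 1
p=0, q=1, r=0: 0
p=0, q=1, r=1: 0
p=1, q=0, r=0: 1
p=1, q=0, r=1: 0
p=1, q=1, r=0: 1
p=1, q=1, r=1: 0
Satisfying count = 4

4


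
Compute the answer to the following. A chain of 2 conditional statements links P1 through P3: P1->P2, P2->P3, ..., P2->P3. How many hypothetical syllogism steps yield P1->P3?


With 2 implications in a chain connecting 3 propositions:
P1->P2, P2->P3, ..., P2->P3
Steps needed = (number of implications) - 1 = 2 - 1 = 1

1


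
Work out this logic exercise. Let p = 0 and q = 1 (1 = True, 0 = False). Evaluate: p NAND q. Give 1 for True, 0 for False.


p = 0, q = 1
Operation: p NAND q
Evaluate: 0 NAND 1 = 1

1


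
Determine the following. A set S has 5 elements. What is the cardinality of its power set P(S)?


The power set of a set with n elements has 2^n elements.
|P(S)| = 2^5 = 32

32


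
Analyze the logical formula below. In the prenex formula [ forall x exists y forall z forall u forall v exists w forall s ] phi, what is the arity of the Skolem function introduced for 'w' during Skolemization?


Quantifier prefix: forall x exists y forall z forall u forall v exists w forall s
'w' is existentially quantified at position 6.
Universal variables preceding it: x, z, u, v
Skolem function arity = 4

4
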